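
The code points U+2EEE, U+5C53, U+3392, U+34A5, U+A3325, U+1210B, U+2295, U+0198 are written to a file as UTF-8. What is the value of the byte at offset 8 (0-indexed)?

0x92

U+2EEE → 3-byte form E2 BB AE at offsets 0–2.
U+5C53 → 3-byte form E5 B1 93 at offsets 3–5.
U+3392 → 3-byte form E3 8E 92 at offsets 6–8.
Offset 8 falls in char 3's range; it's byte 3 of E3 8E 92 = 0x92.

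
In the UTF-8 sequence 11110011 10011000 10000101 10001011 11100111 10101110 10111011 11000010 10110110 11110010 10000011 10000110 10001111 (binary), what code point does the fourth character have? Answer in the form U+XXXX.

Offset 0: leading byte 0xF3 = 11110011 → 4-byte char #1 = F3 98 85 8B.
Offset 4: leading byte 0xE7 = 11100111 → 3-byte char #2 = E7 AE BB.
Offset 7: leading byte 0xC2 = 11000010 → 2-byte char #3 = C2 B6.
Offset 9: leading byte 0xF2 = 11110010 → 4-byte char #4 = F2 83 86 8F.
Leading byte 0xF2 = 11110010 matches 11110xxx → 4-byte sequence.
Byte 1: 0xF2 = 11110010, payload 010 (3 bits).
Byte 2: 0x83 = 10000011 (10xxxxxx ✓), payload 000011.
Byte 3: 0x86 = 10000110 (10xxxxxx ✓), payload 000110.
Byte 4: 0x8F = 10001111 (10xxxxxx ✓), payload 001111.
Concatenate: 010000011000110001111 = 0x8318F (21 bits → U+8318F).

U+8318F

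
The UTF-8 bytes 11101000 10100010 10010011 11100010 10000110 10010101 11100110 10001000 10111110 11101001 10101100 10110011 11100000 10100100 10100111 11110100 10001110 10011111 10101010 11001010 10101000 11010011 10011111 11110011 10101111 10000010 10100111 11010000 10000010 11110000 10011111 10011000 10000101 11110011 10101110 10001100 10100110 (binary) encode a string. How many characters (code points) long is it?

Byte at offset 0: 0xE8 = 11101000 → 3-byte char (#1). Advance 3.
Byte at offset 3: 0xE2 = 11100010 → 3-byte char (#2). Advance 3.
Byte at offset 6: 0xE6 = 11100110 → 3-byte char (#3). Advance 3.
Byte at offset 9: 0xE9 = 11101001 → 3-byte char (#4). Advance 3.
Byte at offset 12: 0xE0 = 11100000 → 3-byte char (#5). Advance 3.
Byte at offset 15: 0xF4 = 11110100 → 4-byte char (#6). Advance 4.
Byte at offset 19: 0xCA = 11001010 → 2-byte char (#7). Advance 2.
Byte at offset 21: 0xD3 = 11010011 → 2-byte char (#8). Advance 2.
Byte at offset 23: 0xF3 = 11110011 → 4-byte char (#9). Advance 4.
Byte at offset 27: 0xD0 = 11010000 → 2-byte char (#10). Advance 2.
Byte at offset 29: 0xF0 = 11110000 → 4-byte char (#11). Advance 4.
Byte at offset 33: 0xF3 = 11110011 → 4-byte char (#12). Advance 4.
Reached end at offset 37 after 12 code points.

12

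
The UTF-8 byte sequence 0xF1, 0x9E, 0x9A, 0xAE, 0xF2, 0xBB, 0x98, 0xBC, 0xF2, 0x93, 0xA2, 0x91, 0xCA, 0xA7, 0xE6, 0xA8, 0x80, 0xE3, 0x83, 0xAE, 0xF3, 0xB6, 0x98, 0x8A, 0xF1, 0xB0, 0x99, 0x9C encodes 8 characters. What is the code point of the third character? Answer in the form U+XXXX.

U+93891

Offset 0: leading byte 0xF1 = 11110001 → 4-byte char #1 = F1 9E 9A AE.
Offset 4: leading byte 0xF2 = 11110010 → 4-byte char #2 = F2 BB 98 BC.
Offset 8: leading byte 0xF2 = 11110010 → 4-byte char #3 = F2 93 A2 91.
Leading byte 0xF2 = 11110010 matches 11110xxx → 4-byte sequence.
Byte 1: 0xF2 = 11110010, payload 010 (3 bits).
Byte 2: 0x93 = 10010011 (10xxxxxx ✓), payload 010011.
Byte 3: 0xA2 = 10100010 (10xxxxxx ✓), payload 100010.
Byte 4: 0x91 = 10010001 (10xxxxxx ✓), payload 010001.
Concatenate: 010010011100010010001 = 0x93891 (21 bits → U+93891).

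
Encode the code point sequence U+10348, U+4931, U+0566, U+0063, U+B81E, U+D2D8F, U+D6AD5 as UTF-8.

F0 90 8D 88 E4 A4 B1 D5 A6 63 EB A0 9E F3 92 B6 8F F3 96 AB 95

U+10348: 4-byte form → F0 90 8D 88.
U+4931: 3-byte form → E4 A4 B1.
U+0566: 2-byte form → D5 A6.
U+0063: 1-byte form → 63.
U+B81E: 3-byte form → EB A0 9E.
U+D2D8F: 4-byte form → F3 92 B6 8F.
U+D6AD5: 4-byte form → F3 96 AB 95.
Concatenated (21 bytes): F0 90 8D 88 E4 A4 B1 D5 A6 63 EB A0 9E F3 92 B6 8F F3 96 AB 95.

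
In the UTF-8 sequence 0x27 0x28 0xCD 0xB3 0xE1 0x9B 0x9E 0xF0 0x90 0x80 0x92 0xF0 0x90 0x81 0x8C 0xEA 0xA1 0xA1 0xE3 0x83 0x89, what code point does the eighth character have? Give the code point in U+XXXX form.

Offset 0: leading byte 0x27 = 00100111 → 1-byte char #1 = 27.
Offset 1: leading byte 0x28 = 00101000 → 1-byte char #2 = 28.
Offset 2: leading byte 0xCD = 11001101 → 2-byte char #3 = CD B3.
Offset 4: leading byte 0xE1 = 11100001 → 3-byte char #4 = E1 9B 9E.
Offset 7: leading byte 0xF0 = 11110000 → 4-byte char #5 = F0 90 80 92.
Offset 11: leading byte 0xF0 = 11110000 → 4-byte char #6 = F0 90 81 8C.
Offset 15: leading byte 0xEA = 11101010 → 3-byte char #7 = EA A1 A1.
Offset 18: leading byte 0xE3 = 11100011 → 3-byte char #8 = E3 83 89.
Leading byte 0xE3 = 11100011 matches 1110xxxx → 3-byte sequence.
Byte 1: 0xE3 = 11100011, payload 0011 (4 bits).
Byte 2: 0x83 = 10000011 (10xxxxxx ✓), payload 000011.
Byte 3: 0x89 = 10001001 (10xxxxxx ✓), payload 001001.
Concatenate: 0011000011001001 = 0x30C9 (16 bits → U+30C9).

U+30C9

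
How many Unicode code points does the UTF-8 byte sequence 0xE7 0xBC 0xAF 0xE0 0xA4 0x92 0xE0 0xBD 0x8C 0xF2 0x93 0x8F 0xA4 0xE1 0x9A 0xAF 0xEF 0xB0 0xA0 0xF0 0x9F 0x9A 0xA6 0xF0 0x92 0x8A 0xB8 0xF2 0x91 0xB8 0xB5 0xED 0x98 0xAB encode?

10

Byte at offset 0: 0xE7 = 11100111 → 3-byte char (#1). Advance 3.
Byte at offset 3: 0xE0 = 11100000 → 3-byte char (#2). Advance 3.
Byte at offset 6: 0xE0 = 11100000 → 3-byte char (#3). Advance 3.
Byte at offset 9: 0xF2 = 11110010 → 4-byte char (#4). Advance 4.
Byte at offset 13: 0xE1 = 11100001 → 3-byte char (#5). Advance 3.
Byte at offset 16: 0xEF = 11101111 → 3-byte char (#6). Advance 3.
Byte at offset 19: 0xF0 = 11110000 → 4-byte char (#7). Advance 4.
Byte at offset 23: 0xF0 = 11110000 → 4-byte char (#8). Advance 4.
Byte at offset 27: 0xF2 = 11110010 → 4-byte char (#9). Advance 4.
Byte at offset 31: 0xED = 11101101 → 3-byte char (#10). Advance 3.
Reached end at offset 34 after 10 code points.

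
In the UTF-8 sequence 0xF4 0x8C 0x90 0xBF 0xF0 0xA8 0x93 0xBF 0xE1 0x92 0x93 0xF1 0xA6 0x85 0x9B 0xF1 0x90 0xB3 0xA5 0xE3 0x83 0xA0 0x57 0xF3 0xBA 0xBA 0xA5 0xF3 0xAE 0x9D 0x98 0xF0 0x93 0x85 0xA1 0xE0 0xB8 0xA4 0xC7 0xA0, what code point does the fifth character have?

Offset 0: leading byte 0xF4 = 11110100 → 4-byte char #1 = F4 8C 90 BF.
Offset 4: leading byte 0xF0 = 11110000 → 4-byte char #2 = F0 A8 93 BF.
Offset 8: leading byte 0xE1 = 11100001 → 3-byte char #3 = E1 92 93.
Offset 11: leading byte 0xF1 = 11110001 → 4-byte char #4 = F1 A6 85 9B.
Offset 15: leading byte 0xF1 = 11110001 → 4-byte char #5 = F1 90 B3 A5.
Leading byte 0xF1 = 11110001 matches 11110xxx → 4-byte sequence.
Byte 1: 0xF1 = 11110001, payload 001 (3 bits).
Byte 2: 0x90 = 10010000 (10xxxxxx ✓), payload 010000.
Byte 3: 0xB3 = 10110011 (10xxxxxx ✓), payload 110011.
Byte 4: 0xA5 = 10100101 (10xxxxxx ✓), payload 100101.
Concatenate: 001010000110011100101 = 0x50CE5 (21 bits → U+50CE5).

U+50CE5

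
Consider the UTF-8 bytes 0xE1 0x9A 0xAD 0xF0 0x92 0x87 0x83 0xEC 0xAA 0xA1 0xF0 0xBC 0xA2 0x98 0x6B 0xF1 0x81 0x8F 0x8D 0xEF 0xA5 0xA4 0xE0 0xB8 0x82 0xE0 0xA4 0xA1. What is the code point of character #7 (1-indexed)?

Offset 0: leading byte 0xE1 = 11100001 → 3-byte char #1 = E1 9A AD.
Offset 3: leading byte 0xF0 = 11110000 → 4-byte char #2 = F0 92 87 83.
Offset 7: leading byte 0xEC = 11101100 → 3-byte char #3 = EC AA A1.
Offset 10: leading byte 0xF0 = 11110000 → 4-byte char #4 = F0 BC A2 98.
Offset 14: leading byte 0x6B = 01101011 → 1-byte char #5 = 6B.
Offset 15: leading byte 0xF1 = 11110001 → 4-byte char #6 = F1 81 8F 8D.
Offset 19: leading byte 0xEF = 11101111 → 3-byte char #7 = EF A5 A4.
Leading byte 0xEF = 11101111 matches 1110xxxx → 3-byte sequence.
Byte 1: 0xEF = 11101111, payload 1111 (4 bits).
Byte 2: 0xA5 = 10100101 (10xxxxxx ✓), payload 100101.
Byte 3: 0xA4 = 10100100 (10xxxxxx ✓), payload 100100.
Concatenate: 1111100101100100 = 0xF964 (16 bits → U+F964).

U+F964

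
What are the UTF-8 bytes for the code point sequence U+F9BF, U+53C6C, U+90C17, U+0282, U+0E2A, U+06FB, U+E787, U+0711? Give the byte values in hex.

U+F9BF: 3-byte form → EF A6 BF.
U+53C6C: 4-byte form → F1 93 B1 AC.
U+90C17: 4-byte form → F2 90 B0 97.
U+0282: 2-byte form → CA 82.
U+0E2A: 3-byte form → E0 B8 AA.
U+06FB: 2-byte form → DB BB.
U+E787: 3-byte form → EE 9E 87.
U+0711: 2-byte form → DC 91.
Concatenated (23 bytes): EF A6 BF F1 93 B1 AC F2 90 B0 97 CA 82 E0 B8 AA DB BB EE 9E 87 DC 91.

EF A6 BF F1 93 B1 AC F2 90 B0 97 CA 82 E0 B8 AA DB BB EE 9E 87 DC 91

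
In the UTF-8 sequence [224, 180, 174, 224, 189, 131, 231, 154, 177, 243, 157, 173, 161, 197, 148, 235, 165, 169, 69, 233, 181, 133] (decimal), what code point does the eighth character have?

U+9D45

Offset 0: leading byte 0xE0 = 11100000 → 3-byte char #1 = E0 B4 AE.
Offset 3: leading byte 0xE0 = 11100000 → 3-byte char #2 = E0 BD 83.
Offset 6: leading byte 0xE7 = 11100111 → 3-byte char #3 = E7 9A B1.
Offset 9: leading byte 0xF3 = 11110011 → 4-byte char #4 = F3 9D AD A1.
Offset 13: leading byte 0xC5 = 11000101 → 2-byte char #5 = C5 94.
Offset 15: leading byte 0xEB = 11101011 → 3-byte char #6 = EB A5 A9.
Offset 18: leading byte 0x45 = 01000101 → 1-byte char #7 = 45.
Offset 19: leading byte 0xE9 = 11101001 → 3-byte char #8 = E9 B5 85.
Leading byte 0xE9 = 11101001 matches 1110xxxx → 3-byte sequence.
Byte 1: 0xE9 = 11101001, payload 1001 (4 bits).
Byte 2: 0xB5 = 10110101 (10xxxxxx ✓), payload 110101.
Byte 3: 0x85 = 10000101 (10xxxxxx ✓), payload 000101.
Concatenate: 1001110101000101 = 0x9D45 (16 bits → U+9D45).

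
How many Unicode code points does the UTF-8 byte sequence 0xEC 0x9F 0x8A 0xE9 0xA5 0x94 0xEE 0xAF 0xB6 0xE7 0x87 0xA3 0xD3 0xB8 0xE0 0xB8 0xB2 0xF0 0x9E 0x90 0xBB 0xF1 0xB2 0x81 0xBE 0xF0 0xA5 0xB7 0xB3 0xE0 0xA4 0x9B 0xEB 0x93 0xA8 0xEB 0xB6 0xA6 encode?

12

Byte at offset 0: 0xEC = 11101100 → 3-byte char (#1). Advance 3.
Byte at offset 3: 0xE9 = 11101001 → 3-byte char (#2). Advance 3.
Byte at offset 6: 0xEE = 11101110 → 3-byte char (#3). Advance 3.
Byte at offset 9: 0xE7 = 11100111 → 3-byte char (#4). Advance 3.
Byte at offset 12: 0xD3 = 11010011 → 2-byte char (#5). Advance 2.
Byte at offset 14: 0xE0 = 11100000 → 3-byte char (#6). Advance 3.
Byte at offset 17: 0xF0 = 11110000 → 4-byte char (#7). Advance 4.
Byte at offset 21: 0xF1 = 11110001 → 4-byte char (#8). Advance 4.
Byte at offset 25: 0xF0 = 11110000 → 4-byte char (#9). Advance 4.
Byte at offset 29: 0xE0 = 11100000 → 3-byte char (#10). Advance 3.
Byte at offset 32: 0xEB = 11101011 → 3-byte char (#11). Advance 3.
Byte at offset 35: 0xEB = 11101011 → 3-byte char (#12). Advance 3.
Reached end at offset 38 after 12 code points.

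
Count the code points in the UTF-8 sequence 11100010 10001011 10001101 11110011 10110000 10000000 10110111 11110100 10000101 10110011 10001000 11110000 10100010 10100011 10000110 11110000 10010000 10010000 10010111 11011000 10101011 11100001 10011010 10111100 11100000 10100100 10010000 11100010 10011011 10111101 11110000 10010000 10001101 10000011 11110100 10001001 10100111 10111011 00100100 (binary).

Byte at offset 0: 0xE2 = 11100010 → 3-byte char (#1). Advance 3.
Byte at offset 3: 0xF3 = 11110011 → 4-byte char (#2). Advance 4.
Byte at offset 7: 0xF4 = 11110100 → 4-byte char (#3). Advance 4.
Byte at offset 11: 0xF0 = 11110000 → 4-byte char (#4). Advance 4.
Byte at offset 15: 0xF0 = 11110000 → 4-byte char (#5). Advance 4.
Byte at offset 19: 0xD8 = 11011000 → 2-byte char (#6). Advance 2.
Byte at offset 21: 0xE1 = 11100001 → 3-byte char (#7). Advance 3.
Byte at offset 24: 0xE0 = 11100000 → 3-byte char (#8). Advance 3.
Byte at offset 27: 0xE2 = 11100010 → 3-byte char (#9). Advance 3.
Byte at offset 30: 0xF0 = 11110000 → 4-byte char (#10). Advance 4.
Byte at offset 34: 0xF4 = 11110100 → 4-byte char (#11). Advance 4.
Byte at offset 38: 0x24 = 00100100 → 1-byte char (#12). Advance 1.
Reached end at offset 39 after 12 code points.

12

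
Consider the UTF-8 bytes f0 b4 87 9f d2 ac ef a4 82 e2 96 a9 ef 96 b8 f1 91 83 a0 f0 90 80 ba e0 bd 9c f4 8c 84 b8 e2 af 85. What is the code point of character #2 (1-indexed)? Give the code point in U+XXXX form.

U+04AC

Offset 0: leading byte 0xF0 = 11110000 → 4-byte char #1 = F0 B4 87 9F.
Offset 4: leading byte 0xD2 = 11010010 → 2-byte char #2 = D2 AC.
Leading byte 0xD2 = 11010010 matches 110xxxxx → 2-byte sequence.
Byte 1: 0xD2 = 11010010, payload 10010 (5 bits).
Byte 2: 0xAC = 10101100 (10xxxxxx ✓), payload 101100.
Concatenate: 10010101100 = 0x4AC (11 bits → U+04AC).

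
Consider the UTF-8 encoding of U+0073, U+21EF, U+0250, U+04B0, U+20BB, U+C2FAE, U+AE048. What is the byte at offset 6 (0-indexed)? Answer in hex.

U+0073 → 1-byte form 73 at offsets 0–0.
U+21EF → 3-byte form E2 87 AF at offsets 1–3.
U+0250 → 2-byte form C9 90 at offsets 4–5.
U+04B0 → 2-byte form D2 B0 at offsets 6–7.
Offset 6 falls in char 4's range; it's byte 1 of D2 B0 = 0xD2.

0xD2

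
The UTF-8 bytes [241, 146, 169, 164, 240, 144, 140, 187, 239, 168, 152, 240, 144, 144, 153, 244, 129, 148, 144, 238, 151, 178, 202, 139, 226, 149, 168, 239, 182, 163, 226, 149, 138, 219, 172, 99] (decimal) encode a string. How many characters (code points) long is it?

12

Byte at offset 0: 0xF1 = 11110001 → 4-byte char (#1). Advance 4.
Byte at offset 4: 0xF0 = 11110000 → 4-byte char (#2). Advance 4.
Byte at offset 8: 0xEF = 11101111 → 3-byte char (#3). Advance 3.
Byte at offset 11: 0xF0 = 11110000 → 4-byte char (#4). Advance 4.
Byte at offset 15: 0xF4 = 11110100 → 4-byte char (#5). Advance 4.
Byte at offset 19: 0xEE = 11101110 → 3-byte char (#6). Advance 3.
Byte at offset 22: 0xCA = 11001010 → 2-byte char (#7). Advance 2.
Byte at offset 24: 0xE2 = 11100010 → 3-byte char (#8). Advance 3.
Byte at offset 27: 0xEF = 11101111 → 3-byte char (#9). Advance 3.
Byte at offset 30: 0xE2 = 11100010 → 3-byte char (#10). Advance 3.
Byte at offset 33: 0xDB = 11011011 → 2-byte char (#11). Advance 2.
Byte at offset 35: 0x63 = 01100011 → 1-byte char (#12). Advance 1.
Reached end at offset 36 after 12 code points.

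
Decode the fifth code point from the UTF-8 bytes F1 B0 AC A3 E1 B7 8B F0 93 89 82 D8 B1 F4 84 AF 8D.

U+104BCD

Offset 0: leading byte 0xF1 = 11110001 → 4-byte char #1 = F1 B0 AC A3.
Offset 4: leading byte 0xE1 = 11100001 → 3-byte char #2 = E1 B7 8B.
Offset 7: leading byte 0xF0 = 11110000 → 4-byte char #3 = F0 93 89 82.
Offset 11: leading byte 0xD8 = 11011000 → 2-byte char #4 = D8 B1.
Offset 13: leading byte 0xF4 = 11110100 → 4-byte char #5 = F4 84 AF 8D.
Leading byte 0xF4 = 11110100 matches 11110xxx → 4-byte sequence.
Byte 1: 0xF4 = 11110100, payload 100 (3 bits).
Byte 2: 0x84 = 10000100 (10xxxxxx ✓), payload 000100.
Byte 3: 0xAF = 10101111 (10xxxxxx ✓), payload 101111.
Byte 4: 0x8D = 10001101 (10xxxxxx ✓), payload 001101.
Concatenate: 100000100101111001101 = 0x104BCD (21 bits → U+104BCD).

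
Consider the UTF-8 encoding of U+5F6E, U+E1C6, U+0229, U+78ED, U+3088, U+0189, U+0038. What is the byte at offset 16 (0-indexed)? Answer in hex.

U+5F6E → 3-byte form E5 BD AE at offsets 0–2.
U+E1C6 → 3-byte form EE 87 86 at offsets 3–5.
U+0229 → 2-byte form C8 A9 at offsets 6–7.
U+78ED → 3-byte form E7 A3 AD at offsets 8–10.
U+3088 → 3-byte form E3 82 88 at offsets 11–13.
U+0189 → 2-byte form C6 89 at offsets 14–15.
U+0038 → 1-byte form 38 at offsets 16–16.
Offset 16 falls in char 7's range; it's byte 1 of 38 = 0x38.

0x38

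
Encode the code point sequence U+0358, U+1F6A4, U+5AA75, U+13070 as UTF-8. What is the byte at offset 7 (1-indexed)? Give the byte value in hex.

0xF1

1-indexed offset 7 is 0-indexed offset 6.
U+0358 → 2-byte form CD 98 at offsets 0–1.
U+1F6A4 → 4-byte form F0 9F 9A A4 at offsets 2–5.
U+5AA75 → 4-byte form F1 9A A9 B5 at offsets 6–9.
Offset 6 falls in char 3's range; it's byte 1 of F1 9A A9 B5 = 0xF1.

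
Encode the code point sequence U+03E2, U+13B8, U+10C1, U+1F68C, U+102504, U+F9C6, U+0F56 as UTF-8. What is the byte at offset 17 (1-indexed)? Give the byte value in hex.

1-indexed offset 17 is 0-indexed offset 16.
U+03E2 → 2-byte form CF A2 at offsets 0–1.
U+13B8 → 3-byte form E1 8E B8 at offsets 2–4.
U+10C1 → 3-byte form E1 83 81 at offsets 5–7.
U+1F68C → 4-byte form F0 9F 9A 8C at offsets 8–11.
U+102504 → 4-byte form F4 82 94 84 at offsets 12–15.
U+F9C6 → 3-byte form EF A7 86 at offsets 16–18.
Offset 16 falls in char 6's range; it's byte 1 of EF A7 86 = 0xEF.

0xEF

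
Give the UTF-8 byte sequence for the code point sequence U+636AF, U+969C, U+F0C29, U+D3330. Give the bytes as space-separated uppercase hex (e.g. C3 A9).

U+636AF: 4-byte form → F1 A3 9A AF.
U+969C: 3-byte form → E9 9A 9C.
U+F0C29: 4-byte form → F3 B0 B0 A9.
U+D3330: 4-byte form → F3 93 8C B0.
Concatenated (15 bytes): F1 A3 9A AF E9 9A 9C F3 B0 B0 A9 F3 93 8C B0.

F1 A3 9A AF E9 9A 9C F3 B0 B0 A9 F3 93 8C B0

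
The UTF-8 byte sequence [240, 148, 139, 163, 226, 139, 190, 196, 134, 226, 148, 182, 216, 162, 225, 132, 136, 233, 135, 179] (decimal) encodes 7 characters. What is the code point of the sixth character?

Offset 0: leading byte 0xF0 = 11110000 → 4-byte char #1 = F0 94 8B A3.
Offset 4: leading byte 0xE2 = 11100010 → 3-byte char #2 = E2 8B BE.
Offset 7: leading byte 0xC4 = 11000100 → 2-byte char #3 = C4 86.
Offset 9: leading byte 0xE2 = 11100010 → 3-byte char #4 = E2 94 B6.
Offset 12: leading byte 0xD8 = 11011000 → 2-byte char #5 = D8 A2.
Offset 14: leading byte 0xE1 = 11100001 → 3-byte char #6 = E1 84 88.
Leading byte 0xE1 = 11100001 matches 1110xxxx → 3-byte sequence.
Byte 1: 0xE1 = 11100001, payload 0001 (4 bits).
Byte 2: 0x84 = 10000100 (10xxxxxx ✓), payload 000100.
Byte 3: 0x88 = 10001000 (10xxxxxx ✓), payload 001000.
Concatenate: 0001000100001000 = 0x1108 (16 bits → U+1108).

U+1108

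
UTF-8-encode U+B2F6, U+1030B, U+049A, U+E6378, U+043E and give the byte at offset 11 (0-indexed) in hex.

U+B2F6 → 3-byte form EB 8B B6 at offsets 0–2.
U+1030B → 4-byte form F0 90 8C 8B at offsets 3–6.
U+049A → 2-byte form D2 9A at offsets 7–8.
U+E6378 → 4-byte form F3 A6 8D B8 at offsets 9–12.
Offset 11 falls in char 4's range; it's byte 3 of F3 A6 8D B8 = 0x8D.

0x8D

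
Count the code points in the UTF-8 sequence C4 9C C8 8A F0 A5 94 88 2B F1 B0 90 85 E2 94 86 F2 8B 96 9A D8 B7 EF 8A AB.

Byte at offset 0: 0xC4 = 11000100 → 2-byte char (#1). Advance 2.
Byte at offset 2: 0xC8 = 11001000 → 2-byte char (#2). Advance 2.
Byte at offset 4: 0xF0 = 11110000 → 4-byte char (#3). Advance 4.
Byte at offset 8: 0x2B = 00101011 → 1-byte char (#4). Advance 1.
Byte at offset 9: 0xF1 = 11110001 → 4-byte char (#5). Advance 4.
Byte at offset 13: 0xE2 = 11100010 → 3-byte char (#6). Advance 3.
Byte at offset 16: 0xF2 = 11110010 → 4-byte char (#7). Advance 4.
Byte at offset 20: 0xD8 = 11011000 → 2-byte char (#8). Advance 2.
Byte at offset 22: 0xEF = 11101111 → 3-byte char (#9). Advance 3.
Reached end at offset 25 after 9 code points.

9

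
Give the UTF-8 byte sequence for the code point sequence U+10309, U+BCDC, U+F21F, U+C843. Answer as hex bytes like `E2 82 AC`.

F0 90 8C 89 EB B3 9C EF 88 9F EC A1 83

U+10309: 4-byte form → F0 90 8C 89.
U+BCDC: 3-byte form → EB B3 9C.
U+F21F: 3-byte form → EF 88 9F.
U+C843: 3-byte form → EC A1 83.
Concatenated (13 bytes): F0 90 8C 89 EB B3 9C EF 88 9F EC A1 83.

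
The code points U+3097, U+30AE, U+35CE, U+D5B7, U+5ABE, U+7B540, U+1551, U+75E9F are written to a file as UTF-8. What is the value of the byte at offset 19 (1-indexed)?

1-indexed offset 19 is 0-indexed offset 18.
U+3097 → 3-byte form E3 82 97 at offsets 0–2.
U+30AE → 3-byte form E3 82 AE at offsets 3–5.
U+35CE → 3-byte form E3 97 8E at offsets 6–8.
U+D5B7 → 3-byte form ED 96 B7 at offsets 9–11.
U+5ABE → 3-byte form E5 AA BE at offsets 12–14.
U+7B540 → 4-byte form F1 BB 95 80 at offsets 15–18.
Offset 18 falls in char 6's range; it's byte 4 of F1 BB 95 80 = 0x80.

0x80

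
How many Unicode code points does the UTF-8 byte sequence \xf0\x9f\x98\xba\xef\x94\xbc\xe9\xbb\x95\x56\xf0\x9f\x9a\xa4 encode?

5

Byte at offset 0: 0xF0 = 11110000 → 4-byte char (#1). Advance 4.
Byte at offset 4: 0xEF = 11101111 → 3-byte char (#2). Advance 3.
Byte at offset 7: 0xE9 = 11101001 → 3-byte char (#3). Advance 3.
Byte at offset 10: 0x56 = 01010110 → 1-byte char (#4). Advance 1.
Byte at offset 11: 0xF0 = 11110000 → 4-byte char (#5). Advance 4.
Reached end at offset 15 after 5 code points.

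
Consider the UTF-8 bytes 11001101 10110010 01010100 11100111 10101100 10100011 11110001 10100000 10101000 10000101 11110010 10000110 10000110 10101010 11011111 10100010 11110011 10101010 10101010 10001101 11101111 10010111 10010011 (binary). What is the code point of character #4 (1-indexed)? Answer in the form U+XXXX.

U+60A05

Offset 0: leading byte 0xCD = 11001101 → 2-byte char #1 = CD B2.
Offset 2: leading byte 0x54 = 01010100 → 1-byte char #2 = 54.
Offset 3: leading byte 0xE7 = 11100111 → 3-byte char #3 = E7 AC A3.
Offset 6: leading byte 0xF1 = 11110001 → 4-byte char #4 = F1 A0 A8 85.
Leading byte 0xF1 = 11110001 matches 11110xxx → 4-byte sequence.
Byte 1: 0xF1 = 11110001, payload 001 (3 bits).
Byte 2: 0xA0 = 10100000 (10xxxxxx ✓), payload 100000.
Byte 3: 0xA8 = 10101000 (10xxxxxx ✓), payload 101000.
Byte 4: 0x85 = 10000101 (10xxxxxx ✓), payload 000101.
Concatenate: 001100000101000000101 = 0x60A05 (21 bits → U+60A05).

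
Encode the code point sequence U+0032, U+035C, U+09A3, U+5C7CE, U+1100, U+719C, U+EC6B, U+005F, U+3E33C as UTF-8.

32 CD 9C E0 A6 A3 F1 9C 9F 8E E1 84 80 E7 86 9C EE B1 AB 5F F0 BE 8C BC

U+0032: 1-byte form → 32.
U+035C: 2-byte form → CD 9C.
U+09A3: 3-byte form → E0 A6 A3.
U+5C7CE: 4-byte form → F1 9C 9F 8E.
U+1100: 3-byte form → E1 84 80.
U+719C: 3-byte form → E7 86 9C.
U+EC6B: 3-byte form → EE B1 AB.
U+005F: 1-byte form → 5F.
U+3E33C: 4-byte form → F0 BE 8C BC.
Concatenated (24 bytes): 32 CD 9C E0 A6 A3 F1 9C 9F 8E E1 84 80 E7 86 9C EE B1 AB 5F F0 BE 8C BC.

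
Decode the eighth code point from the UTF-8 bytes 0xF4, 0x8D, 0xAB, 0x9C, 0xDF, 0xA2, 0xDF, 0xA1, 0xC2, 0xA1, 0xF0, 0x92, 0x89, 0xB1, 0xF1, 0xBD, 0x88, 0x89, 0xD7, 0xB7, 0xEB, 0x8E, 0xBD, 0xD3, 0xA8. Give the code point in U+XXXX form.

Offset 0: leading byte 0xF4 = 11110100 → 4-byte char #1 = F4 8D AB 9C.
Offset 4: leading byte 0xDF = 11011111 → 2-byte char #2 = DF A2.
Offset 6: leading byte 0xDF = 11011111 → 2-byte char #3 = DF A1.
Offset 8: leading byte 0xC2 = 11000010 → 2-byte char #4 = C2 A1.
Offset 10: leading byte 0xF0 = 11110000 → 4-byte char #5 = F0 92 89 B1.
Offset 14: leading byte 0xF1 = 11110001 → 4-byte char #6 = F1 BD 88 89.
Offset 18: leading byte 0xD7 = 11010111 → 2-byte char #7 = D7 B7.
Offset 20: leading byte 0xEB = 11101011 → 3-byte char #8 = EB 8E BD.
Leading byte 0xEB = 11101011 matches 1110xxxx → 3-byte sequence.
Byte 1: 0xEB = 11101011, payload 1011 (4 bits).
Byte 2: 0x8E = 10001110 (10xxxxxx ✓), payload 001110.
Byte 3: 0xBD = 10111101 (10xxxxxx ✓), payload 111101.
Concatenate: 1011001110111101 = 0xB3BD (16 bits → U+B3BD).

U+B3BD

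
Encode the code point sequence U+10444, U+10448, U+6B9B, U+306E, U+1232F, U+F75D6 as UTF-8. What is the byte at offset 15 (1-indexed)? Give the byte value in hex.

1-indexed offset 15 is 0-indexed offset 14.
U+10444 → 4-byte form F0 90 91 84 at offsets 0–3.
U+10448 → 4-byte form F0 90 91 88 at offsets 4–7.
U+6B9B → 3-byte form E6 AE 9B at offsets 8–10.
U+306E → 3-byte form E3 81 AE at offsets 11–13.
U+1232F → 4-byte form F0 92 8C AF at offsets 14–17.
Offset 14 falls in char 5's range; it's byte 1 of F0 92 8C AF = 0xF0.

0xF0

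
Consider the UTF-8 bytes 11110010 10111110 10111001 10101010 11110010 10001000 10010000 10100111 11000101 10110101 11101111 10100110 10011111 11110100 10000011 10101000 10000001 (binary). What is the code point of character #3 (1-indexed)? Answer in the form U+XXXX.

Offset 0: leading byte 0xF2 = 11110010 → 4-byte char #1 = F2 BE B9 AA.
Offset 4: leading byte 0xF2 = 11110010 → 4-byte char #2 = F2 88 90 A7.
Offset 8: leading byte 0xC5 = 11000101 → 2-byte char #3 = C5 B5.
Leading byte 0xC5 = 11000101 matches 110xxxxx → 2-byte sequence.
Byte 1: 0xC5 = 11000101, payload 00101 (5 bits).
Byte 2: 0xB5 = 10110101 (10xxxxxx ✓), payload 110101.
Concatenate: 00101110101 = 0x175 (11 bits → U+0175).

U+0175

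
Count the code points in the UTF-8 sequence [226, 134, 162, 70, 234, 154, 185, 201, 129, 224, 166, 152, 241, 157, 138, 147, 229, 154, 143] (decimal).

Byte at offset 0: 0xE2 = 11100010 → 3-byte char (#1). Advance 3.
Byte at offset 3: 0x46 = 01000110 → 1-byte char (#2). Advance 1.
Byte at offset 4: 0xEA = 11101010 → 3-byte char (#3). Advance 3.
Byte at offset 7: 0xC9 = 11001001 → 2-byte char (#4). Advance 2.
Byte at offset 9: 0xE0 = 11100000 → 3-byte char (#5). Advance 3.
Byte at offset 12: 0xF1 = 11110001 → 4-byte char (#6). Advance 4.
Byte at offset 16: 0xE5 = 11100101 → 3-byte char (#7). Advance 3.
Reached end at offset 19 after 7 code points.

7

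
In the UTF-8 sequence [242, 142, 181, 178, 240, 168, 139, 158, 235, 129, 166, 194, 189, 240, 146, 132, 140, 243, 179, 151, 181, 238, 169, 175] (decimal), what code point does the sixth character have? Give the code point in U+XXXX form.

U+F35F5

Offset 0: leading byte 0xF2 = 11110010 → 4-byte char #1 = F2 8E B5 B2.
Offset 4: leading byte 0xF0 = 11110000 → 4-byte char #2 = F0 A8 8B 9E.
Offset 8: leading byte 0xEB = 11101011 → 3-byte char #3 = EB 81 A6.
Offset 11: leading byte 0xC2 = 11000010 → 2-byte char #4 = C2 BD.
Offset 13: leading byte 0xF0 = 11110000 → 4-byte char #5 = F0 92 84 8C.
Offset 17: leading byte 0xF3 = 11110011 → 4-byte char #6 = F3 B3 97 B5.
Leading byte 0xF3 = 11110011 matches 11110xxx → 4-byte sequence.
Byte 1: 0xF3 = 11110011, payload 011 (3 bits).
Byte 2: 0xB3 = 10110011 (10xxxxxx ✓), payload 110011.
Byte 3: 0x97 = 10010111 (10xxxxxx ✓), payload 010111.
Byte 4: 0xB5 = 10110101 (10xxxxxx ✓), payload 110101.
Concatenate: 011110011010111110101 = 0xF35F5 (21 bits → U+F35F5).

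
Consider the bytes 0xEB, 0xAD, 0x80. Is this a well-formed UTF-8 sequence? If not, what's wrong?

Leading byte 0xEB = 11101011 → 3-byte form.
Continuation bytes 0xAD=10101101, 0x80=10000000 all match 10xxxxxx.
Decoded value 0xBB40 is ≥ 0x800 (shortest form) and not a surrogate.

valid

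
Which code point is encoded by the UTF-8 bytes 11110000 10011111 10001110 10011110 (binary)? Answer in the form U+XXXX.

Leading byte 0xF0 = 11110000 matches 11110xxx → 4-byte sequence.
Byte 1: 0xF0 = 11110000, payload 000 (3 bits).
Byte 2: 0x9F = 10011111 (10xxxxxx ✓), payload 011111.
Byte 3: 0x8E = 10001110 (10xxxxxx ✓), payload 001110.
Byte 4: 0x9E = 10011110 (10xxxxxx ✓), payload 011110.
Concatenate: 000011111001110011110 = 0x1F39E (21 bits → U+1F39E).

U+1F39E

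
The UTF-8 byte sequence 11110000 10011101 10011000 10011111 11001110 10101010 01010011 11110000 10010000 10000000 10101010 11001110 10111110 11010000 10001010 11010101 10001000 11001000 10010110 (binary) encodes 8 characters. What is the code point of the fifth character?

U+03BE

Offset 0: leading byte 0xF0 = 11110000 → 4-byte char #1 = F0 9D 98 9F.
Offset 4: leading byte 0xCE = 11001110 → 2-byte char #2 = CE AA.
Offset 6: leading byte 0x53 = 01010011 → 1-byte char #3 = 53.
Offset 7: leading byte 0xF0 = 11110000 → 4-byte char #4 = F0 90 80 AA.
Offset 11: leading byte 0xCE = 11001110 → 2-byte char #5 = CE BE.
Leading byte 0xCE = 11001110 matches 110xxxxx → 2-byte sequence.
Byte 1: 0xCE = 11001110, payload 01110 (5 bits).
Byte 2: 0xBE = 10111110 (10xxxxxx ✓), payload 111110.
Concatenate: 01110111110 = 0x3BE (11 bits → U+03BE).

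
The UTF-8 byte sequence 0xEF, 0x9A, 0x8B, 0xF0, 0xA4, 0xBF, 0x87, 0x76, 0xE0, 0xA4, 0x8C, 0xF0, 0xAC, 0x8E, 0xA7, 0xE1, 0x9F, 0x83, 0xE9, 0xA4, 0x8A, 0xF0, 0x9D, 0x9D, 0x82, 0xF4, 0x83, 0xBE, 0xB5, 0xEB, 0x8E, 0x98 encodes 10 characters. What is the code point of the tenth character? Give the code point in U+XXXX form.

U+B398

Offset 0: leading byte 0xEF = 11101111 → 3-byte char #1 = EF 9A 8B.
Offset 3: leading byte 0xF0 = 11110000 → 4-byte char #2 = F0 A4 BF 87.
Offset 7: leading byte 0x76 = 01110110 → 1-byte char #3 = 76.
Offset 8: leading byte 0xE0 = 11100000 → 3-byte char #4 = E0 A4 8C.
Offset 11: leading byte 0xF0 = 11110000 → 4-byte char #5 = F0 AC 8E A7.
Offset 15: leading byte 0xE1 = 11100001 → 3-byte char #6 = E1 9F 83.
Offset 18: leading byte 0xE9 = 11101001 → 3-byte char #7 = E9 A4 8A.
Offset 21: leading byte 0xF0 = 11110000 → 4-byte char #8 = F0 9D 9D 82.
Offset 25: leading byte 0xF4 = 11110100 → 4-byte char #9 = F4 83 BE B5.
Offset 29: leading byte 0xEB = 11101011 → 3-byte char #10 = EB 8E 98.
Leading byte 0xEB = 11101011 matches 1110xxxx → 3-byte sequence.
Byte 1: 0xEB = 11101011, payload 1011 (4 bits).
Byte 2: 0x8E = 10001110 (10xxxxxx ✓), payload 001110.
Byte 3: 0x98 = 10011000 (10xxxxxx ✓), payload 011000.
Concatenate: 1011001110011000 = 0xB398 (16 bits → U+B398).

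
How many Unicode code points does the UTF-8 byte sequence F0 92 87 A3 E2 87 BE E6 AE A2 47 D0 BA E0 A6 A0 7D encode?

7

Byte at offset 0: 0xF0 = 11110000 → 4-byte char (#1). Advance 4.
Byte at offset 4: 0xE2 = 11100010 → 3-byte char (#2). Advance 3.
Byte at offset 7: 0xE6 = 11100110 → 3-byte char (#3). Advance 3.
Byte at offset 10: 0x47 = 01000111 → 1-byte char (#4). Advance 1.
Byte at offset 11: 0xD0 = 11010000 → 2-byte char (#5). Advance 2.
Byte at offset 13: 0xE0 = 11100000 → 3-byte char (#6). Advance 3.
Byte at offset 16: 0x7D = 01111101 → 1-byte char (#7). Advance 1.
Reached end at offset 17 after 7 code points.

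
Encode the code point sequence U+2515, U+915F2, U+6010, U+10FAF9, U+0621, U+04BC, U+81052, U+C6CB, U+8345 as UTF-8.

U+2515: 3-byte form → E2 94 95.
U+915F2: 4-byte form → F2 91 97 B2.
U+6010: 3-byte form → E6 80 90.
U+10FAF9: 4-byte form → F4 8F AB B9.
U+0621: 2-byte form → D8 A1.
U+04BC: 2-byte form → D2 BC.
U+81052: 4-byte form → F2 81 81 92.
U+C6CB: 3-byte form → EC 9B 8B.
U+8345: 3-byte form → E8 8D 85.
Concatenated (28 bytes): E2 94 95 F2 91 97 B2 E6 80 90 F4 8F AB B9 D8 A1 D2 BC F2 81 81 92 EC 9B 8B E8 8D 85.

E2 94 95 F2 91 97 B2 E6 80 90 F4 8F AB B9 D8 A1 D2 BC F2 81 81 92 EC 9B 8B E8 8D 85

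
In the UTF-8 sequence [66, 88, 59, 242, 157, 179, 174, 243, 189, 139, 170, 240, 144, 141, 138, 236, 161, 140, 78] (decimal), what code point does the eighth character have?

U+004E

Offset 0: leading byte 0x42 = 01000010 → 1-byte char #1 = 42.
Offset 1: leading byte 0x58 = 01011000 → 1-byte char #2 = 58.
Offset 2: leading byte 0x3B = 00111011 → 1-byte char #3 = 3B.
Offset 3: leading byte 0xF2 = 11110010 → 4-byte char #4 = F2 9D B3 AE.
Offset 7: leading byte 0xF3 = 11110011 → 4-byte char #5 = F3 BD 8B AA.
Offset 11: leading byte 0xF0 = 11110000 → 4-byte char #6 = F0 90 8D 8A.
Offset 15: leading byte 0xEC = 11101100 → 3-byte char #7 = EC A1 8C.
Offset 18: leading byte 0x4E = 01001110 → 1-byte char #8 = 4E.
Leading byte 0x4E = 01001110 matches 0xxxxxxx → 1-byte sequence.
Byte 1: 0x4E = 01001110, payload 1001110 (7 bits).
Concatenate: 1001110 = 0x4E (7 bits → U+004E).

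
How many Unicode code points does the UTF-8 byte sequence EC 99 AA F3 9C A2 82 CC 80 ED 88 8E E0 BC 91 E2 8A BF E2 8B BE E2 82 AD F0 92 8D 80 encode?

Byte at offset 0: 0xEC = 11101100 → 3-byte char (#1). Advance 3.
Byte at offset 3: 0xF3 = 11110011 → 4-byte char (#2). Advance 4.
Byte at offset 7: 0xCC = 11001100 → 2-byte char (#3). Advance 2.
Byte at offset 9: 0xED = 11101101 → 3-byte char (#4). Advance 3.
Byte at offset 12: 0xE0 = 11100000 → 3-byte char (#5). Advance 3.
Byte at offset 15: 0xE2 = 11100010 → 3-byte char (#6). Advance 3.
Byte at offset 18: 0xE2 = 11100010 → 3-byte char (#7). Advance 3.
Byte at offset 21: 0xE2 = 11100010 → 3-byte char (#8). Advance 3.
Byte at offset 24: 0xF0 = 11110000 → 4-byte char (#9). Advance 4.
Reached end at offset 28 after 9 code points.

9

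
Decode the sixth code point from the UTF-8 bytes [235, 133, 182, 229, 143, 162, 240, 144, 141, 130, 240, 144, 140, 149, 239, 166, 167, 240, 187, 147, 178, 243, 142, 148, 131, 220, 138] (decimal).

Offset 0: leading byte 0xEB = 11101011 → 3-byte char #1 = EB 85 B6.
Offset 3: leading byte 0xE5 = 11100101 → 3-byte char #2 = E5 8F A2.
Offset 6: leading byte 0xF0 = 11110000 → 4-byte char #3 = F0 90 8D 82.
Offset 10: leading byte 0xF0 = 11110000 → 4-byte char #4 = F0 90 8C 95.
Offset 14: leading byte 0xEF = 11101111 → 3-byte char #5 = EF A6 A7.
Offset 17: leading byte 0xF0 = 11110000 → 4-byte char #6 = F0 BB 93 B2.
Leading byte 0xF0 = 11110000 matches 11110xxx → 4-byte sequence.
Byte 1: 0xF0 = 11110000, payload 000 (3 bits).
Byte 2: 0xBB = 10111011 (10xxxxxx ✓), payload 111011.
Byte 3: 0x93 = 10010011 (10xxxxxx ✓), payload 010011.
Byte 4: 0xB2 = 10110010 (10xxxxxx ✓), payload 110010.
Concatenate: 000111011010011110010 = 0x3B4F2 (21 bits → U+3B4F2).

U+3B4F2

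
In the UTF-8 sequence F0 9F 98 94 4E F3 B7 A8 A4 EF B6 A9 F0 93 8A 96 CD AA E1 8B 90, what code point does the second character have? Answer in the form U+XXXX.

Offset 0: leading byte 0xF0 = 11110000 → 4-byte char #1 = F0 9F 98 94.
Offset 4: leading byte 0x4E = 01001110 → 1-byte char #2 = 4E.
Leading byte 0x4E = 01001110 matches 0xxxxxxx → 1-byte sequence.
Byte 1: 0x4E = 01001110, payload 1001110 (7 bits).
Concatenate: 1001110 = 0x4E (7 bits → U+004E).

U+004E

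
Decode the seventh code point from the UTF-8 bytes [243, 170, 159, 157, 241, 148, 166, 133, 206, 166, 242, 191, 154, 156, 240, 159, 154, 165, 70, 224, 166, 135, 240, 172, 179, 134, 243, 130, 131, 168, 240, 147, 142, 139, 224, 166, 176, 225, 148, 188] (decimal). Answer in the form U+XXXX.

U+0987

Offset 0: leading byte 0xF3 = 11110011 → 4-byte char #1 = F3 AA 9F 9D.
Offset 4: leading byte 0xF1 = 11110001 → 4-byte char #2 = F1 94 A6 85.
Offset 8: leading byte 0xCE = 11001110 → 2-byte char #3 = CE A6.
Offset 10: leading byte 0xF2 = 11110010 → 4-byte char #4 = F2 BF 9A 9C.
Offset 14: leading byte 0xF0 = 11110000 → 4-byte char #5 = F0 9F 9A A5.
Offset 18: leading byte 0x46 = 01000110 → 1-byte char #6 = 46.
Offset 19: leading byte 0xE0 = 11100000 → 3-byte char #7 = E0 A6 87.
Leading byte 0xE0 = 11100000 matches 1110xxxx → 3-byte sequence.
Byte 1: 0xE0 = 11100000, payload 0000 (4 bits).
Byte 2: 0xA6 = 10100110 (10xxxxxx ✓), payload 100110.
Byte 3: 0x87 = 10000111 (10xxxxxx ✓), payload 000111.
Concatenate: 0000100110000111 = 0x987 (16 bits → U+0987).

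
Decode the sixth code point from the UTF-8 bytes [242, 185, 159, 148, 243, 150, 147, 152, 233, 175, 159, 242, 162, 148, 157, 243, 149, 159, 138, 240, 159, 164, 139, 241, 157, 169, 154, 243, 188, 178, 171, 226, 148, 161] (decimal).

U+1F90B

Offset 0: leading byte 0xF2 = 11110010 → 4-byte char #1 = F2 B9 9F 94.
Offset 4: leading byte 0xF3 = 11110011 → 4-byte char #2 = F3 96 93 98.
Offset 8: leading byte 0xE9 = 11101001 → 3-byte char #3 = E9 AF 9F.
Offset 11: leading byte 0xF2 = 11110010 → 4-byte char #4 = F2 A2 94 9D.
Offset 15: leading byte 0xF3 = 11110011 → 4-byte char #5 = F3 95 9F 8A.
Offset 19: leading byte 0xF0 = 11110000 → 4-byte char #6 = F0 9F A4 8B.
Leading byte 0xF0 = 11110000 matches 11110xxx → 4-byte sequence.
Byte 1: 0xF0 = 11110000, payload 000 (3 bits).
Byte 2: 0x9F = 10011111 (10xxxxxx ✓), payload 011111.
Byte 3: 0xA4 = 10100100 (10xxxxxx ✓), payload 100100.
Byte 4: 0x8B = 10001011 (10xxxxxx ✓), payload 001011.
Concatenate: 000011111100100001011 = 0x1F90B (21 bits → U+1F90B).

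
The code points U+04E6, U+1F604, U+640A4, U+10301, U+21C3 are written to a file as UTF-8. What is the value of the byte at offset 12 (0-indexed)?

0x8C

U+04E6 → 2-byte form D3 A6 at offsets 0–1.
U+1F604 → 4-byte form F0 9F 98 84 at offsets 2–5.
U+640A4 → 4-byte form F1 A4 82 A4 at offsets 6–9.
U+10301 → 4-byte form F0 90 8C 81 at offsets 10–13.
Offset 12 falls in char 4's range; it's byte 3 of F0 90 8C 81 = 0x8C.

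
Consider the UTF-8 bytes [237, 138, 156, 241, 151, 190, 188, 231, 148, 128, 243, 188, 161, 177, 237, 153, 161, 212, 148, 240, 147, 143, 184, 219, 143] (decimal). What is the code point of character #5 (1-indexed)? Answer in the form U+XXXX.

Offset 0: leading byte 0xED = 11101101 → 3-byte char #1 = ED 8A 9C.
Offset 3: leading byte 0xF1 = 11110001 → 4-byte char #2 = F1 97 BE BC.
Offset 7: leading byte 0xE7 = 11100111 → 3-byte char #3 = E7 94 80.
Offset 10: leading byte 0xF3 = 11110011 → 4-byte char #4 = F3 BC A1 B1.
Offset 14: leading byte 0xED = 11101101 → 3-byte char #5 = ED 99 A1.
Leading byte 0xED = 11101101 matches 1110xxxx → 3-byte sequence.
Byte 1: 0xED = 11101101, payload 1101 (4 bits).
Byte 2: 0x99 = 10011001 (10xxxxxx ✓), payload 011001.
Byte 3: 0xA1 = 10100001 (10xxxxxx ✓), payload 100001.
Concatenate: 1101011001100001 = 0xD661 (16 bits → U+D661).

U+D661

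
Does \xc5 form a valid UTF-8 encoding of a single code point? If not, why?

Leading byte 0xC5 = 11000101 → 2-byte form, but only 1 byte is present.

invalid (sequence truncated)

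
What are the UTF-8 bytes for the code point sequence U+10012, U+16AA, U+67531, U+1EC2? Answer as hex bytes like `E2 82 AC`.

U+10012: 4-byte form → F0 90 80 92.
U+16AA: 3-byte form → E1 9A AA.
U+67531: 4-byte form → F1 A7 94 B1.
U+1EC2: 3-byte form → E1 BB 82.
Concatenated (14 bytes): F0 90 80 92 E1 9A AA F1 A7 94 B1 E1 BB 82.

F0 90 80 92 E1 9A AA F1 A7 94 B1 E1 BB 82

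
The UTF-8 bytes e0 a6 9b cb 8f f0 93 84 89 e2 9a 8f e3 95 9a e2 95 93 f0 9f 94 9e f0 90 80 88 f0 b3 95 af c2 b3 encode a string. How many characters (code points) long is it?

Byte at offset 0: 0xE0 = 11100000 → 3-byte char (#1). Advance 3.
Byte at offset 3: 0xCB = 11001011 → 2-byte char (#2). Advance 2.
Byte at offset 5: 0xF0 = 11110000 → 4-byte char (#3). Advance 4.
Byte at offset 9: 0xE2 = 11100010 → 3-byte char (#4). Advance 3.
Byte at offset 12: 0xE3 = 11100011 → 3-byte char (#5). Advance 3.
Byte at offset 15: 0xE2 = 11100010 → 3-byte char (#6). Advance 3.
Byte at offset 18: 0xF0 = 11110000 → 4-byte char (#7). Advance 4.
Byte at offset 22: 0xF0 = 11110000 → 4-byte char (#8). Advance 4.
Byte at offset 26: 0xF0 = 11110000 → 4-byte char (#9). Advance 4.
Byte at offset 30: 0xC2 = 11000010 → 2-byte char (#10). Advance 2.
Reached end at offset 32 after 10 code points.

10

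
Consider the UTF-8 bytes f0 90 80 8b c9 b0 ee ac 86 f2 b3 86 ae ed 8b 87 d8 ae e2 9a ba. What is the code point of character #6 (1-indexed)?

U+062E

Offset 0: leading byte 0xF0 = 11110000 → 4-byte char #1 = F0 90 80 8B.
Offset 4: leading byte 0xC9 = 11001001 → 2-byte char #2 = C9 B0.
Offset 6: leading byte 0xEE = 11101110 → 3-byte char #3 = EE AC 86.
Offset 9: leading byte 0xF2 = 11110010 → 4-byte char #4 = F2 B3 86 AE.
Offset 13: leading byte 0xED = 11101101 → 3-byte char #5 = ED 8B 87.
Offset 16: leading byte 0xD8 = 11011000 → 2-byte char #6 = D8 AE.
Leading byte 0xD8 = 11011000 matches 110xxxxx → 2-byte sequence.
Byte 1: 0xD8 = 11011000, payload 11000 (5 bits).
Byte 2: 0xAE = 10101110 (10xxxxxx ✓), payload 101110.
Concatenate: 11000101110 = 0x62E (11 bits → U+062E).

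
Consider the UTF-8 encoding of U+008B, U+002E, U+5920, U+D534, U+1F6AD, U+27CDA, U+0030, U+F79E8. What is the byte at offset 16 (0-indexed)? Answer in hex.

U+008B → 2-byte form C2 8B at offsets 0–1.
U+002E → 1-byte form 2E at offsets 2–2.
U+5920 → 3-byte form E5 A4 A0 at offsets 3–5.
U+D534 → 3-byte form ED 94 B4 at offsets 6–8.
U+1F6AD → 4-byte form F0 9F 9A AD at offsets 9–12.
U+27CDA → 4-byte form F0 A7 B3 9A at offsets 13–16.
Offset 16 falls in char 6's range; it's byte 4 of F0 A7 B3 9A = 0x9A.

0x9A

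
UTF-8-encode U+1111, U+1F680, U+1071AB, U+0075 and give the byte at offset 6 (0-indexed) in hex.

0x80

U+1111 → 3-byte form E1 84 91 at offsets 0–2.
U+1F680 → 4-byte form F0 9F 9A 80 at offsets 3–6.
Offset 6 falls in char 2's range; it's byte 4 of F0 9F 9A 80 = 0x80.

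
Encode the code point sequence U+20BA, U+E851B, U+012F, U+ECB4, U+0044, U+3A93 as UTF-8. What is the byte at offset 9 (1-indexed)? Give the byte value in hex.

1-indexed offset 9 is 0-indexed offset 8.
U+20BA → 3-byte form E2 82 BA at offsets 0–2.
U+E851B → 4-byte form F3 A8 94 9B at offsets 3–6.
U+012F → 2-byte form C4 AF at offsets 7–8.
Offset 8 falls in char 3's range; it's byte 2 of C4 AF = 0xAF.

0xAF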